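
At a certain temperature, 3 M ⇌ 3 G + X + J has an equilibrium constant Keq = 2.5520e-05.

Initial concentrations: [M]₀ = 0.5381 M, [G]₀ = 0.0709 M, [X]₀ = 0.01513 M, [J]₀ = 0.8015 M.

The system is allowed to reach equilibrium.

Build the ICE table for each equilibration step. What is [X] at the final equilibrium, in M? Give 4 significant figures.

[X]_eq = 0.01474 M

Q₀ = 2.7739e-05 vs Keq = 2.5520e-05 ⇒ Q>K, reverse
Step 1:
                    M           G           X           J
  init         0.5381      0.0709     0.01513      0.8015
  Δ          0.001175   -0.001175 -3.9160e-04 -3.9160e-04
  eq           0.5393     0.06973     0.01474      0.8011
  solve Keq expr → x = -3.9160e-04; check Q = 2.5520e-05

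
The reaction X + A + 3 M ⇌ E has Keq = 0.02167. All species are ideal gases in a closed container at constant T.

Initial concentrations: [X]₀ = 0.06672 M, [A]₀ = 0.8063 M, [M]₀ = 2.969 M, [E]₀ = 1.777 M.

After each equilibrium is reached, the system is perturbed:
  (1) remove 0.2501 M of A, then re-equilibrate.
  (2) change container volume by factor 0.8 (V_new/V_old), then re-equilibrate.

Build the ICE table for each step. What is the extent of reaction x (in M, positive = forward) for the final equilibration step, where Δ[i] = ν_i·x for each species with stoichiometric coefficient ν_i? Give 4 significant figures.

Q₀ = 1.262 vs Keq = 0.02167 ⇒ Q>K, reverse
Step 1:
                    X           A           M           E
  I           0.06672      0.8063       2.969       1.777
  C            0.4787      0.4787       1.436     -0.4787
  E            0.5454       1.285       4.405       1.298
  solve Keq expr → x = -0.4787; check Q = 0.02167
Then remove 0.2501 M of A.
Step 2:
                    X           A           M           E
  I            0.5454       1.035       4.405       1.298
  C           0.03923     0.03923      0.1177    -0.03923
  E            0.5847       1.074       4.523       1.259
  solve Keq expr → x = -0.03923; check Q = 0.02167
Then change container volume by factor 0.8 (V_new/V_old).
Step 3:
                    X           A           M           E
  I            0.7308       1.343       5.654       1.574
  C           -0.1912     -0.1912     -0.5736      0.1912
  E            0.5396       1.151        5.08       1.765
  solve Keq expr → x = 0.1912; check Q = 0.02167

x = 0.1912 M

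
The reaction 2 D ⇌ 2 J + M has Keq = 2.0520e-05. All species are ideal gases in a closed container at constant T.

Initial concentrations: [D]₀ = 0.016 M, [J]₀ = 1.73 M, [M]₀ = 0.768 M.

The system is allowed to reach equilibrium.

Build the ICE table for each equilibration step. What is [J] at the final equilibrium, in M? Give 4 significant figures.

[J]_eq = 0.1966 M

Q₀ = 8979 vs Keq = 2.0520e-05 ⇒ Q>K, reverse
Step 1:
                    D           J           M
  I             0.016        1.73       0.768
  C             1.533      -1.533     -0.7667
  E             1.549      0.1966    0.001275
  solve Keq expr → x = -0.7667; check Q = 2.0520e-05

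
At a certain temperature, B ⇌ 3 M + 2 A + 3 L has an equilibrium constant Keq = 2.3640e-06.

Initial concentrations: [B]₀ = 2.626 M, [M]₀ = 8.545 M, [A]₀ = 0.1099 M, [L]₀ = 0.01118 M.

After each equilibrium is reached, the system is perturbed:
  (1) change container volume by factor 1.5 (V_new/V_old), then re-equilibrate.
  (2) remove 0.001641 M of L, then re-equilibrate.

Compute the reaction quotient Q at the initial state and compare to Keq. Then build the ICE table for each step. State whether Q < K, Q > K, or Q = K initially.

Q₀ = 4.0102e-06; Q > K (proceeds reverse)

Q₀ = 4.0102e-06 vs Keq = 2.3640e-06 ⇒ Q>K, reverse
Step 1:
                    B           M           A           L
  init          2.626       8.545      0.1099     0.01118
  Δ        5.7890e-04   -0.001737   -0.001158   -0.001737
  eq            2.627       8.543      0.1087    0.009443
  solve Keq expr → x = -5.7890e-04; check Q = 2.3640e-06
Then change container volume by factor 1.5 (V_new/V_old).
Step 2:
                    B           M           A           L
  init          1.751       5.696     0.07249    0.006296
  Δ         -0.003015    0.009045     0.00603    0.009045
  eq            1.748       5.705     0.07852     0.01534
  solve Keq expr → x = 0.003015; check Q = 2.3640e-06
Then remove 0.001641 M of L.
Step 3:
                    B           M           A           L
  init          1.748       5.705     0.07852      0.0137
  Δ       -5.0204e-04    0.001506    0.001004    0.001506
  eq            1.748       5.706     0.07953     0.01521
  solve Keq expr → x = 5.0204e-04; check Q = 2.3640e-06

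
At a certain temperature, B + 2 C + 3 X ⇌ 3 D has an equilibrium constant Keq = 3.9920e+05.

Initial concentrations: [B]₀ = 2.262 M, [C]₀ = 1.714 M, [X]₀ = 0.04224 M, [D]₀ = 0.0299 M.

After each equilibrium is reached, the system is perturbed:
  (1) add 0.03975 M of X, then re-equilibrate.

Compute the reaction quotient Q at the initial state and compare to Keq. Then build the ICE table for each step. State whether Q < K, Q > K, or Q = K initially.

Q₀ = 0.05337 vs Keq = 3.9920e+05 ⇒ Q<K, forward
Step 1:
                  B         C         X         D
  init        2.262     1.714   0.04224    0.0299
  Δ        -0.01391  -0.02781  -0.04172   0.04172
  eq          2.248     1.686 5.2409e-04   0.07162
  solve Keq expr → x = 0.01391; check Q = 3.9920e+05
Then add 0.03975 M of X.
Step 2:
                  B         C         X         D
  init        2.248     1.686   0.04027   0.07162
  Δ        -0.01315   -0.0263  -0.03945   0.03945
  eq          2.235      1.66 8.2296e-04    0.1111
  solve Keq expr → x = 0.01315; check Q = 3.9920e+05

Q₀ = 0.05337; Q < K (proceeds forward)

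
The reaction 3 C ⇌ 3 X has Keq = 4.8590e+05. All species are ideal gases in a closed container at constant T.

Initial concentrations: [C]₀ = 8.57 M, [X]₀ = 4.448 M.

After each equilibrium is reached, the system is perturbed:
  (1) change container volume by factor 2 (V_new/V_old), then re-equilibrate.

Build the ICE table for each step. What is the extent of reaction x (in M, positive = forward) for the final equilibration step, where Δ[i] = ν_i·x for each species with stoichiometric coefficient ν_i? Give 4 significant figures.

x = 0 M

Q₀ = 0.1398 vs Keq = 4.8590e+05 ⇒ Q<K, forward
Step 1:
                    C           X
  I              8.57       4.448
  C            -8.406       8.406
  E            0.1635       12.85
  solve Keq expr → x = 2.802; check Q = 4.8590e+05
Then change container volume by factor 2 (V_new/V_old).
Step 2:
                    C           X
  I           0.08175       6.427
  C                 0           0
  E           0.08175       6.427
  solve Keq expr → x = 0; check Q = 4.8590e+05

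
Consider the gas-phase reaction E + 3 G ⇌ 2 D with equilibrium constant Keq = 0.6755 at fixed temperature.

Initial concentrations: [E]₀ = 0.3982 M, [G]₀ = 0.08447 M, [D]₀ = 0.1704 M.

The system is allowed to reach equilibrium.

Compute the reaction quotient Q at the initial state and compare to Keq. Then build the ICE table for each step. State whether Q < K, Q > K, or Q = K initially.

Q₀ = 121 vs Keq = 0.6755 ⇒ Q>K, reverse
Step 1:
                   E          G          D
  I           0.3982    0.08447     0.1704
  C          0.05242     0.1572    -0.1048
  E           0.4506     0.2417    0.06557
  solve Keq expr → x = -0.05242; check Q = 0.6755

Q₀ = 121; Q > K (proceeds reverse)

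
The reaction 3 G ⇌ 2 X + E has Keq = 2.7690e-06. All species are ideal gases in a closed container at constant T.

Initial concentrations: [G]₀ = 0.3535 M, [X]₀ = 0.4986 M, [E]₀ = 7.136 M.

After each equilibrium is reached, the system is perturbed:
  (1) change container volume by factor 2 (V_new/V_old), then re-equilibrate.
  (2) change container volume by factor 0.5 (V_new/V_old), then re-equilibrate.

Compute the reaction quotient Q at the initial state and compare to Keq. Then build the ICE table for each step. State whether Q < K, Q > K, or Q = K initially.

Q₀ = 40.16 vs Keq = 2.7690e-06 ⇒ Q>K, reverse
Step 1:
                   G          X          E
  init        0.3535     0.4986      7.136
  Δ           0.7468    -0.4979    -0.2489
  eq             1.1 7.3183e-04      6.887
  solve Keq expr → x = -0.2489; check Q = 2.7690e-06
Then change container volume by factor 2 (V_new/V_old).
Step 2:
                   G          X          E
  init        0.5502 3.6592e-04      3.444
  Δ                0          0          0
  eq          0.5502 3.6592e-04      3.444
  solve Keq expr → x = 0; check Q = 2.7690e-06
Then change container volume by factor 0.5 (V_new/V_old).
Step 3:
                   G          X          E
  init           1.1 7.3183e-04      6.887
  Δ                0          0          0
  eq             1.1 7.3183e-04      6.887
  solve Keq expr → x = 0; check Q = 2.7690e-06

Q₀ = 40.16; Q > K (proceeds reverse)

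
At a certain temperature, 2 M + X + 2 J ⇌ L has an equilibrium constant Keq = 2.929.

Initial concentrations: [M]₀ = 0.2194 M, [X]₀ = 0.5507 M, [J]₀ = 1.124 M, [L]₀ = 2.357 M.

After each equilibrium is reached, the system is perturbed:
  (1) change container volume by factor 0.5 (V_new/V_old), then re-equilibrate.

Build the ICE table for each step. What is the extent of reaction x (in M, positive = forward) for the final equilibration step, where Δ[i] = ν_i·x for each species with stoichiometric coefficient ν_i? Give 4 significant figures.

Q₀ = 70.38 vs Keq = 2.929 ⇒ Q>K, reverse
Step 1:
                  M         X         J         L
  init       0.2194    0.5507     1.124     2.357
  Δ          0.4179    0.2089    0.4179   -0.2089
  eq         0.6373    0.7596     1.542     2.148
  solve Keq expr → x = -0.2089; check Q = 2.929
Then change container volume by factor 0.5 (V_new/V_old).
Step 2:
                  M         X         J         L
  init        1.275     1.519     3.084     4.296
  Δ         -0.7637   -0.3819   -0.7637    0.3819
  eq         0.5108     1.137      2.32     4.678
  solve Keq expr → x = 0.3819; check Q = 2.929

x = 0.3819 M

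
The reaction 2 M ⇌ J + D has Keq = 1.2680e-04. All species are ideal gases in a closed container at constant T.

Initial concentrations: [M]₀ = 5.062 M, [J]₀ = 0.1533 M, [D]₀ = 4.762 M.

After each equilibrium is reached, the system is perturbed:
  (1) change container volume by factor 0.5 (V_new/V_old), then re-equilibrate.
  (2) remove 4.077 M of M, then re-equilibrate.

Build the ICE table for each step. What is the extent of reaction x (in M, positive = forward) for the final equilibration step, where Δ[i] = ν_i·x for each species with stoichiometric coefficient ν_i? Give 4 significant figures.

Q₀ = 0.02849 vs Keq = 1.2680e-04 ⇒ Q>K, reverse
Step 1:
                    M           J           D
  init          5.062      0.1533       4.762
  Δ             0.305     -0.1525     -0.1525
  eq            5.367  7.9238e-04       4.609
  solve Keq expr → x = -0.1525; check Q = 1.2680e-04
Then change container volume by factor 0.5 (V_new/V_old).
Step 2:
                    M           J           D
  init          10.73    0.001585       9.219
  Δ                 0           0           0
  eq            10.73    0.001585       9.219
  solve Keq expr → x = 0; check Q = 1.2680e-04
Then remove 4.077 M of M.
Step 3:
                    M           J           D
  init          6.657    0.001585       9.219
  Δ           0.00195 -9.7480e-04 -9.7480e-04
  eq            6.659  6.0995e-04       9.218
  solve Keq expr → x = -9.7480e-04; check Q = 1.2680e-04

x = -9.7480e-04 M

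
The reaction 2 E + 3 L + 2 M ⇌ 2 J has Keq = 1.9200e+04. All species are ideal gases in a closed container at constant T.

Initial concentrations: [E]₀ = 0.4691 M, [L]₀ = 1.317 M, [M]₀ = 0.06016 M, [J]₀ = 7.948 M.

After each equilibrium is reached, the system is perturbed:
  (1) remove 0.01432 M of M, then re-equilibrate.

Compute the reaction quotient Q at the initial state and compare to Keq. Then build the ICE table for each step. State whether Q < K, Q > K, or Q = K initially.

Q₀ = 3.4723e+04 vs Keq = 1.9200e+04 ⇒ Q>K, reverse
Step 1:
                   E          L          M          J
  init        0.4691      1.317    0.06016      7.948
  Δ          0.01587     0.0238    0.01587   -0.01587
  eq           0.485      1.341    0.07603      7.932
  solve Keq expr → x = -0.007934; check Q = 1.9200e+04
Then remove 0.01432 M of M.
Step 2:
                   E          L          M          J
  init         0.485      1.341    0.06171      7.932
  Δ          0.01114    0.01671    0.01114   -0.01114
  eq          0.4961      1.358    0.07285      7.921
  solve Keq expr → x = -0.005571; check Q = 1.9200e+04

Q₀ = 3.4723e+04; Q > K (proceeds reverse)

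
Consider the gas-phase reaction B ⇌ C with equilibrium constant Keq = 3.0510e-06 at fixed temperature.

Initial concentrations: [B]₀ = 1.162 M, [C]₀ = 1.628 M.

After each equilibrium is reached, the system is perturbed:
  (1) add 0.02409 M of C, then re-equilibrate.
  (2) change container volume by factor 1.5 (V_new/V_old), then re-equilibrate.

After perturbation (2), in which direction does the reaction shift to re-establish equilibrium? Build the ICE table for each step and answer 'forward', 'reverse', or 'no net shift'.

Q₀ = 1.401 vs Keq = 3.0510e-06 ⇒ Q>K, reverse
Step 1:
                   B          C
  init         1.162      1.628
  Δ            1.628     -1.628
  eq            2.79 8.5123e-06
  solve Keq expr → x = -1.628; check Q = 3.0510e-06
Then add 0.02409 M of C.
Step 2:
                   B          C
  init          2.79     0.0241
  Δ          0.02409   -0.02409
  eq           2.814 8.5858e-06
  solve Keq expr → x = -0.02409; check Q = 3.0510e-06
Then change container volume by factor 1.5 (V_new/V_old).
Step 3:
                   B          C
  init         1.876 5.7238e-06
  Δ                0          0
  eq           1.876 5.7238e-06
  solve Keq expr → x = 0; check Q = 3.0510e-06

Direction: no net shift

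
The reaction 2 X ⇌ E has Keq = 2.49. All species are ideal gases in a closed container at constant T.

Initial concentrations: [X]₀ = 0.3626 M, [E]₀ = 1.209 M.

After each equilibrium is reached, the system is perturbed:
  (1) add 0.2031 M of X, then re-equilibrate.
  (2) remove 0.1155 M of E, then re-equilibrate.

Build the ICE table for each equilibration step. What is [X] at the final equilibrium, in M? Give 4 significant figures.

[X]_eq = 0.6498 M

Q₀ = 9.195 vs Keq = 2.49 ⇒ Q>K, reverse
Step 1:
                  X         E
  I          0.3626     1.209
  C          0.2909   -0.1455
  E          0.6535     1.064
  solve Keq expr → x = -0.1455; check Q = 2.49
Then add 0.2031 M of X.
Step 2:
                  X         E
  I          0.8566     1.064
  C         -0.1765   0.08826
  E          0.6801     1.152
  solve Keq expr → x = 0.08826; check Q = 2.49
Then remove 0.1155 M of E.
Step 3:
                  X         E
  I          0.6801     1.036
  C         -0.0303   0.01515
  E          0.6498     1.051
  solve Keq expr → x = 0.01515; check Q = 2.49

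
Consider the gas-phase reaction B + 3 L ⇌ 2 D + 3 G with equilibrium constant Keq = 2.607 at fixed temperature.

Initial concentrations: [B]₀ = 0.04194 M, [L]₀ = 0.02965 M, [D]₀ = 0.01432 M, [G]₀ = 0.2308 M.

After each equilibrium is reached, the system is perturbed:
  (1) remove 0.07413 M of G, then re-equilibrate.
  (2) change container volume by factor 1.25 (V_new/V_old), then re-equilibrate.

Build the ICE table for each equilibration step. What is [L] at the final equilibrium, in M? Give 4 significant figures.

Q₀ = 2.306 vs Keq = 2.607 ⇒ Q<K, forward
Step 1:
                    B           L           D           G
  init        0.04194     0.02965     0.01432      0.2308
  Δ       -1.9009e-04 -5.7027e-04  3.8018e-04  5.7027e-04
  eq          0.04175     0.02908      0.0147      0.2314
  solve Keq expr → x = 1.9009e-04; check Q = 2.607
Then remove 0.07413 M of G.
Step 2:
                    B           L           D           G
  init        0.04175     0.02908      0.0147      0.1572
  Δ          -0.00174   -0.005219    0.003479    0.005219
  eq          0.04001     0.02386     0.01818      0.1625
  solve Keq expr → x = 0.00174; check Q = 2.607
Then change container volume by factor 1.25 (V_new/V_old).
Step 3:
                    B           L           D           G
  init        0.03201     0.01909     0.01454        0.13
  Δ       -2.6188e-04 -7.8565e-04  5.2377e-04  7.8565e-04
  eq          0.03175      0.0183     0.01507      0.1308
  solve Keq expr → x = 2.6188e-04; check Q = 2.607

[L]_eq = 0.0183 M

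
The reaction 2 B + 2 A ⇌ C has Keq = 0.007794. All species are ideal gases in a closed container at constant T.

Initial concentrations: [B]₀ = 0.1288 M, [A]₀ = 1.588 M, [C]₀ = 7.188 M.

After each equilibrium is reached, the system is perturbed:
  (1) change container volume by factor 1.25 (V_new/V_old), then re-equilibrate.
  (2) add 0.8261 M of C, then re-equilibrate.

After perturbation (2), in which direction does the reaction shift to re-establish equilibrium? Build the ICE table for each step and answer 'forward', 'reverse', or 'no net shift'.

Q₀ = 171.8 vs Keq = 0.007794 ⇒ Q>K, reverse
Step 1:
                   B          A          C
  init        0.1288      1.588      7.188
  Δ            4.243      4.243     -2.122
  eq           4.372      5.831      5.066
  solve Keq expr → x = -2.122; check Q = 0.007794
Then change container volume by factor 1.25 (V_new/V_old).
Step 2:
                   B          A          C
  init         3.498      4.665      4.053
  Δ            0.634      0.634     -0.317
  eq           4.132      5.299      3.736
  solve Keq expr → x = -0.317; check Q = 0.007794
Then add 0.8261 M of C.
Step 3:
                   B          A          C
  init         4.132      5.299      4.562
  Δ           0.2096     0.2096    -0.1048
  eq           4.341      5.509      4.457
  solve Keq expr → x = -0.1048; check Q = 0.007794

Direction: reverse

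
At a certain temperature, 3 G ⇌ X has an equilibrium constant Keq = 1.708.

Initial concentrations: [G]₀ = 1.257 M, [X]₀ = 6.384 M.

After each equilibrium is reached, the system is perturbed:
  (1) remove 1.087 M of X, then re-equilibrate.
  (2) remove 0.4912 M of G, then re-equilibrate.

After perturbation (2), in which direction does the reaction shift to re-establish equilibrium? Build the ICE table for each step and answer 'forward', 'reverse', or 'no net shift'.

Direction: reverse

Q₀ = 3.214 vs Keq = 1.708 ⇒ Q>K, reverse
Step 1:
                    G           X
  I             1.257       6.384
  C            0.2871    -0.09571
  E             1.544       6.288
  solve Keq expr → x = -0.09571; check Q = 1.708
Then remove 1.087 M of X.
Step 2:
                    G           X
  I             1.544       5.201
  C          -0.09182     0.03061
  E             1.452       5.232
  solve Keq expr → x = 0.03061; check Q = 1.708
Then remove 0.4912 M of G.
Step 3:
                    G           X
  I            0.9611       5.232
  C            0.4764     -0.1588
  E             1.437       5.073
  solve Keq expr → x = -0.1588; check Q = 1.708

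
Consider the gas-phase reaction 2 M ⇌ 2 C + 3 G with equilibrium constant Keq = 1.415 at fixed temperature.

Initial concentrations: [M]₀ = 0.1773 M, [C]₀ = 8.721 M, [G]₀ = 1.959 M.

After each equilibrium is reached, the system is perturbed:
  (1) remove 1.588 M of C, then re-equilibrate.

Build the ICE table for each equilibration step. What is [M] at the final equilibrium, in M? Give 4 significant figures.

Q₀ = 1.8189e+04 vs Keq = 1.415 ⇒ Q>K, reverse
Step 1:
                    M           C           G
  Initial      0.1773       8.721       1.959
  Change        1.081      -1.081      -1.622
  Equil         1.258        7.64      0.3373
  solve Keq expr → x = -0.5406; check Q = 1.415
Then remove 1.588 M of C.
Step 2:
                    M           C           G
  Initial       1.258       6.052      0.3373
  Change     -0.03236     0.03236     0.04854
  Equil         1.226       6.084      0.3859
  solve Keq expr → x = 0.01618; check Q = 1.415

[M]_eq = 1.226 M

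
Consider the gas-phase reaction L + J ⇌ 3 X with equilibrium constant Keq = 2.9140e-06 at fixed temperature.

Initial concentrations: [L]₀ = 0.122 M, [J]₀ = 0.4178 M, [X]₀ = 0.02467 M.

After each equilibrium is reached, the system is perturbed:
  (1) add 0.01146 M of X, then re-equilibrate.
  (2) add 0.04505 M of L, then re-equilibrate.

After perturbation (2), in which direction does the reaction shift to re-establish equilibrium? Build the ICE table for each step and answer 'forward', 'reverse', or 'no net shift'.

Q₀ = 2.9456e-04 vs Keq = 2.9140e-06 ⇒ Q>K, reverse
Step 1:
                   L          J          X
  Initial      0.122     0.4178    0.02467
  Change    0.006418   0.006418   -0.01926
  Equil       0.1284     0.4242   0.005415
  solve Keq expr → x = -0.006418; check Q = 2.9140e-06
Then add 0.01146 M of X.
Step 2:
                   L          J          X
  Initial     0.1284     0.4242    0.01687
  Change    0.003797   0.003797   -0.01139
  Equil       0.1322      0.428   0.005484
  solve Keq expr → x = -0.003797; check Q = 2.9140e-06
Then add 0.04505 M of L.
Step 3:
                   L          J          X
  Initial     0.1773      0.428   0.005484
  Change  -1.8668e-04 -1.8668e-04 5.6004e-04
  Equil       0.1771     0.4278   0.006044
  solve Keq expr → x = 1.8668e-04; check Q = 2.9140e-06

Direction: forward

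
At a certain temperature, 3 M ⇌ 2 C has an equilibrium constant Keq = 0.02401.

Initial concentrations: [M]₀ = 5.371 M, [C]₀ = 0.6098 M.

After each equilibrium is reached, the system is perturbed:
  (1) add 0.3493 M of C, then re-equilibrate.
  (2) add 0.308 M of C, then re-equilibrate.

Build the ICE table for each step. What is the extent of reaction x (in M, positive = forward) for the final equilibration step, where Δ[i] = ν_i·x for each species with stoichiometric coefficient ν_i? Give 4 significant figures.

Q₀ = 0.0024 vs Keq = 0.02401 ⇒ Q<K, forward
Step 1:
                   M          C
  Initial      5.371     0.6098
  Change      -1.121     0.7476
  Equil         4.25      1.357
  solve Keq expr → x = 0.3738; check Q = 0.02401
Then add 0.3493 M of C.
Step 2:
                   M          C
  Initial       4.25      1.707
  Change      0.3026    -0.2017
  Equil        4.552      1.505
  solve Keq expr → x = -0.1009; check Q = 0.02401
Then add 0.308 M of C.
Step 3:
                   M          C
  Initial      4.552      1.813
  Change      0.2633    -0.1755
  Equil        4.816      1.637
  solve Keq expr → x = -0.08777; check Q = 0.02401

x = -0.08777 M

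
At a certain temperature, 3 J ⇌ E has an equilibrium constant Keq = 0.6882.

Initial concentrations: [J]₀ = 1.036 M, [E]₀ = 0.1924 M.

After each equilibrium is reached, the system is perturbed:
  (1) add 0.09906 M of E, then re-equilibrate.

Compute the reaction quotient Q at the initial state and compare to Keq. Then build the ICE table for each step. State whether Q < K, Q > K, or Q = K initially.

Q₀ = 0.173 vs Keq = 0.6882 ⇒ Q<K, forward
Step 1:
                    J           E
  I             1.036      0.1924
  C           -0.2877     0.09591
  E            0.7483      0.2883
  solve Keq expr → x = 0.09591; check Q = 0.6882
Then add 0.09906 M of E.
Step 2:
                    J           E
  I            0.7483      0.3874
  C           0.06237    -0.02079
  E            0.8106      0.3666
  solve Keq expr → x = -0.02079; check Q = 0.6882

Q₀ = 0.173; Q < K (proceeds forward)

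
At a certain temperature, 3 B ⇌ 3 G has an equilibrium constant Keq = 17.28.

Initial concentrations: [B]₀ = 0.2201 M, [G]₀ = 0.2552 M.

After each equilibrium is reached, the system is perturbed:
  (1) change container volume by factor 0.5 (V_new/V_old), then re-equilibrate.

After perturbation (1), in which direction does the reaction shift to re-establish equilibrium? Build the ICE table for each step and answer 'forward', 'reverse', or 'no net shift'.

Q₀ = 1.559 vs Keq = 17.28 ⇒ Q<K, forward
Step 1:
                   B          G
  I           0.2201     0.2552
  C         -0.08753    0.08753
  E           0.1326     0.3427
  solve Keq expr → x = 0.02918; check Q = 17.28
Then change container volume by factor 0.5 (V_new/V_old).
Step 2:
                   B          G
  I           0.2651     0.6855
  C                0          0
  E           0.2651     0.6855
  solve Keq expr → x = 0; check Q = 17.28

Direction: no net shift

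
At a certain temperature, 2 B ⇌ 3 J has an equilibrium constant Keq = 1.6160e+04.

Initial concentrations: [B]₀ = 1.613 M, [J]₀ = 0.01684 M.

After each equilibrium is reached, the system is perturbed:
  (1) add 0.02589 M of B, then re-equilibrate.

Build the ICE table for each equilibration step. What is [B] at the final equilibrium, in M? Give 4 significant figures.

[B]_eq = 0.02981 M

Q₀ = 1.8355e-06 vs Keq = 1.6160e+04 ⇒ Q<K, forward
Step 1:
                    B           J
  init          1.613     0.01684
  Δ            -1.584       2.376
  eq          0.02911       2.393
  solve Keq expr → x = 0.7919; check Q = 1.6160e+04
Then add 0.02589 M of B.
Step 2:
                    B           J
  init          0.055       2.393
  Δ           -0.0252      0.0378
  eq          0.02981        2.43
  solve Keq expr → x = 0.0126; check Q = 1.6160e+04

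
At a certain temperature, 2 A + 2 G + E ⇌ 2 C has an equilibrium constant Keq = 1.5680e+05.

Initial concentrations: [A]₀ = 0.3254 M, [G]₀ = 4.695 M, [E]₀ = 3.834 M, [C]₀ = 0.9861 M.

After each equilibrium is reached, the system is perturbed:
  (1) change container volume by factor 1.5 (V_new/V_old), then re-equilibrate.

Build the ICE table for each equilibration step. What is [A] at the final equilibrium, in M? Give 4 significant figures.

Q₀ = 0.1087 vs Keq = 1.5680e+05 ⇒ Q<K, forward
Step 1:
                   A          G          E          C
  init        0.3254      4.695      3.834     0.9861
  Δ           -0.325     -0.325    -0.1625      0.325
  eq      3.9542e-04       4.37      3.671      1.311
  solve Keq expr → x = 0.1625; check Q = 1.5680e+05
Then change container volume by factor 1.5 (V_new/V_old).
Step 2:
                   A          G          E          C
  init    2.6362e-04      2.913      2.448     0.8741
  Δ       2.2051e-04 2.2051e-04 1.1025e-04 -2.2051e-04
  eq      4.8412e-04      2.914      2.448     0.8738
  solve Keq expr → x = -1.1025e-04; check Q = 1.5680e+05

[A]_eq = 4.8412e-04 M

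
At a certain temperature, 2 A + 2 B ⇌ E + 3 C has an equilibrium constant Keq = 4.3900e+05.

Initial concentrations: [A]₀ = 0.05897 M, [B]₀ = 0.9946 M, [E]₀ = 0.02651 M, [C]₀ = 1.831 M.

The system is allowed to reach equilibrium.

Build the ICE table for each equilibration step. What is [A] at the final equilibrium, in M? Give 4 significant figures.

Q₀ = 47.31 vs Keq = 4.3900e+05 ⇒ Q<K, forward
Step 1:
                   A          B          E          C
  Initial    0.05897     0.9946    0.02651      1.831
  Change    -0.05796   -0.05796    0.02898    0.08694
  Equil     0.001008     0.9366    0.05549      1.918
  solve Keq expr → x = 0.02898; check Q = 4.3900e+05

[A]_eq = 0.001008 M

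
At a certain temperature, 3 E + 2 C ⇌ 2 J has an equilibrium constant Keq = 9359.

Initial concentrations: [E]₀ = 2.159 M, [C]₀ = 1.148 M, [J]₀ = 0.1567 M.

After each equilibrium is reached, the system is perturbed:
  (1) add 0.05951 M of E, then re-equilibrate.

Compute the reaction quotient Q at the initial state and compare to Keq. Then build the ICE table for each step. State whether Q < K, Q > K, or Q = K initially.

Q₀ = 0.001851; Q < K (proceeds forward)

Q₀ = 0.001851 vs Keq = 9359 ⇒ Q<K, forward
Step 1:
                  E         C         J
  init        2.159     1.148    0.1567
  Δ          -1.665     -1.11      1.11
  eq         0.4936   0.03776     1.267
  solve Keq expr → x = 0.5551; check Q = 9359
Then add 0.05951 M of E.
Step 2:
                  E         C         J
  init       0.5531   0.03776     1.267
  Δ       -0.007681  -0.00512   0.00512
  eq         0.5455   0.03264     1.272
  solve Keq expr → x = 0.00256; check Q = 9359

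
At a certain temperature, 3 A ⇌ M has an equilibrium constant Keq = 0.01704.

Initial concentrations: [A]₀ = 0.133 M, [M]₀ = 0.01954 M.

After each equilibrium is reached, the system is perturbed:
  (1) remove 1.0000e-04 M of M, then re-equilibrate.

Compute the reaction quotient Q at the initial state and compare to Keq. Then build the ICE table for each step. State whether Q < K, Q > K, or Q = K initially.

Q₀ = 8.306 vs Keq = 0.01704 ⇒ Q>K, reverse
Step 1:
                    A           M
  init          0.133     0.01954
  Δ           0.05826    -0.01942
  eq           0.1913  1.1922e-04
  solve Keq expr → x = -0.01942; check Q = 0.01704
Then remove 1.0000e-04 M of M.
Step 2:
                    A           M
  init         0.1913  1.9222e-05
  Δ       -2.9833e-04  9.9443e-05
  eq            0.191  1.1867e-04
  solve Keq expr → x = 9.9443e-05; check Q = 0.01704

Q₀ = 8.306; Q > K (proceeds reverse)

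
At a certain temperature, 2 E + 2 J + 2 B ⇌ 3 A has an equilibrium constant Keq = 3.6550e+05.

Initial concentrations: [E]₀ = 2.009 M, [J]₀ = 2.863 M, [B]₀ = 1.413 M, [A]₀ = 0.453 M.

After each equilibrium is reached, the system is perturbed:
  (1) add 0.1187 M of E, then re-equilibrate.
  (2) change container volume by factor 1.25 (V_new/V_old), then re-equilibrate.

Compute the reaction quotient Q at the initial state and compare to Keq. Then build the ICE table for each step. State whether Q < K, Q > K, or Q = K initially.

Q₀ = 0.001407; Q < K (proceeds forward)

Q₀ = 0.001407 vs Keq = 3.6550e+05 ⇒ Q<K, forward
Step 1:
                    E           J           B           A
  init          2.009       2.863       1.413       0.453
  Δ            -1.405      -1.405      -1.405       2.108
  eq           0.6037       1.458    0.007703       2.561
  solve Keq expr → x = 0.7026; check Q = 3.6550e+05
Then add 0.1187 M of E.
Step 2:
                    E           J           B           A
  init         0.7224       1.458    0.007703       2.561
  Δ         -0.001242   -0.001242   -0.001242    0.001863
  eq           0.7212       1.456    0.006461       2.563
  solve Keq expr → x = 6.2104e-04; check Q = 3.6550e+05
Then change container volume by factor 1.25 (V_new/V_old).
Step 3:
                    E           J           B           A
  init         0.5769       1.165    0.005169        2.05
  Δ          0.002002    0.002002    0.002002   -0.003003
  eq           0.5789       1.167    0.007171       2.047
  solve Keq expr → x = -0.001001; check Q = 3.6550e+05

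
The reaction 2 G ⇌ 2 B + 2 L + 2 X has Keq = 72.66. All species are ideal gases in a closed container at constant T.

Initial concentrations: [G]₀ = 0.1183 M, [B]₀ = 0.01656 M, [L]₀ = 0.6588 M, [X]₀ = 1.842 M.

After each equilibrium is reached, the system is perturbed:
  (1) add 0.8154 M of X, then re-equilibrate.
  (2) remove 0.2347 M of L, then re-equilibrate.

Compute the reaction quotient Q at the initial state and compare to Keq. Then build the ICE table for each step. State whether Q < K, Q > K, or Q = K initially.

Q₀ = 0.02886 vs Keq = 72.66 ⇒ Q<K, forward
Step 1:
                   G          B          L          X
  Initial     0.1183    0.01656     0.6588      1.842
  Change    -0.09847    0.09847    0.09847    0.09847
  Equil      0.01983      0.115     0.7573       1.94
  solve Keq expr → x = 0.04924; check Q = 72.66
Then add 0.8154 M of X.
Step 2:
                   G          B          L          X
  Initial    0.01983      0.115     0.7573      2.756
  Change    0.006462  -0.006462  -0.006462  -0.006462
  Equil      0.02629     0.1086     0.7508      2.749
  solve Keq expr → x = -0.003231; check Q = 72.66
Then remove 0.2347 M of L.
Step 3:
                   G          B          L          X
  Initial    0.02629     0.1086     0.5161      2.749
  Change   -0.006788   0.006788   0.006788   0.006788
  Equil       0.0195     0.1154     0.5229      2.756
  solve Keq expr → x = 0.003394; check Q = 72.66

Q₀ = 0.02886; Q < K (proceeds forward)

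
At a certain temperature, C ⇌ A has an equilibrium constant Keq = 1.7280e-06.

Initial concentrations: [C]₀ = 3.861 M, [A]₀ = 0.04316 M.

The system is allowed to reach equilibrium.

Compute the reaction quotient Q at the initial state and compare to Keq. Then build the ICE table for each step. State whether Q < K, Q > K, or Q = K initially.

Q₀ = 0.01118 vs Keq = 1.7280e-06 ⇒ Q>K, reverse
Step 1:
                    C           A
  Initial       3.861     0.04316
  Change      0.04315    -0.04315
  Equil         3.904  6.7464e-06
  solve Keq expr → x = -0.04315; check Q = 1.7280e-06

Q₀ = 0.01118; Q > K (proceeds reverse)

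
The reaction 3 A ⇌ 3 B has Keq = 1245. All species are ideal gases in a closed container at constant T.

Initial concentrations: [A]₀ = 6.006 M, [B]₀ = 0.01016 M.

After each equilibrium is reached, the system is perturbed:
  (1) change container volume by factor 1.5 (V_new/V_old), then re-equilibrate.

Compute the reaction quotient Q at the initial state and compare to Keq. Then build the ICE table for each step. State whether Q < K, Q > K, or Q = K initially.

Q₀ = 4.8409e-09 vs Keq = 1245 ⇒ Q<K, forward
Step 1:
                    A           B
  I             6.006     0.01016
  C            -5.494       5.494
  E            0.5117       5.504
  solve Keq expr → x = 1.831; check Q = 1245
Then change container volume by factor 1.5 (V_new/V_old).
Step 2:
                    A           B
  I            0.3411        3.67
  C                 0           0
  E            0.3411        3.67
  solve Keq expr → x = 0; check Q = 1245

Q₀ = 4.8409e-09; Q < K (proceeds forward)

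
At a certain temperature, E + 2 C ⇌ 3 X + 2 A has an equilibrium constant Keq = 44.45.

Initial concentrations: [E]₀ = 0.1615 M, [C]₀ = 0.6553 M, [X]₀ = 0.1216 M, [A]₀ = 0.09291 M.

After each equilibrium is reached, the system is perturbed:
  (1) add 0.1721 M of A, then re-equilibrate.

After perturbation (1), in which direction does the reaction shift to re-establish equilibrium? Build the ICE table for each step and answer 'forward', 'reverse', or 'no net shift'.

Q₀ = 2.2381e-04 vs Keq = 44.45 ⇒ Q<K, forward
Step 1:
                   E          C          X          A
  I           0.1615     0.6553     0.1216    0.09291
  C          -0.1553    -0.3105     0.4658     0.3105
  E         0.006242     0.3448     0.5874     0.4034
  solve Keq expr → x = 0.1553; check Q = 44.45
Then add 0.1721 M of A.
Step 2:
                   E          C          X          A
  I         0.006242     0.3448     0.5874     0.5755
  C         0.004618   0.009235   -0.01385  -0.009235
  E          0.01086      0.354     0.5735     0.5663
  solve Keq expr → x = -0.004618; check Q = 44.45

Direction: reverse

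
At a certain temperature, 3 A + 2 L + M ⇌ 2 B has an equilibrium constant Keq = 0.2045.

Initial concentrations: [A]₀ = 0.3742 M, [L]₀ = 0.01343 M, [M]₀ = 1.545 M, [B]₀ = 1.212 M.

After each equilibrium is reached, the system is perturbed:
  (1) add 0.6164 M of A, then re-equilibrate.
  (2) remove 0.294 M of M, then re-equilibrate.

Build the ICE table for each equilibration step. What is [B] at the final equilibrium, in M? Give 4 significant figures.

Q₀ = 1.0060e+05 vs Keq = 0.2045 ⇒ Q>K, reverse
Step 1:
                   A          L          M          B
  I           0.3742    0.01343      1.545      1.212
  C           0.9355     0.6236     0.3118    -0.6236
  E             1.31     0.6371      1.857     0.5884
  solve Keq expr → x = -0.3118; check Q = 0.2045
Then add 0.6164 M of A.
Step 2:
                   A          L          M          B
  I            1.926     0.6371      1.857     0.5884
  C          -0.1865    -0.1243   -0.06216     0.1243
  E             1.74     0.5127      1.795     0.7127
  solve Keq expr → x = 0.06216; check Q = 0.2045
Then remove 0.294 M of M.
Step 3:
                   A          L          M          B
  I             1.74     0.5127      1.501     0.7127
  C          0.02803    0.01869   0.009344   -0.01869
  E            1.768     0.5314       1.51      0.694
  solve Keq expr → x = -0.009344; check Q = 0.2045

[B]_eq = 0.694 M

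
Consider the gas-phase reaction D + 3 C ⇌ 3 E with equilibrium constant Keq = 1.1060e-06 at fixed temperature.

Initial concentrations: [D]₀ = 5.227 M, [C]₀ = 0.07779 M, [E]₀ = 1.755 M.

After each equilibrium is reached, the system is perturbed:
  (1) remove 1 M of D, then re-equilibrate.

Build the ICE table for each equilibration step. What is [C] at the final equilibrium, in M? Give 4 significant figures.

Q₀ = 2197 vs Keq = 1.1060e-06 ⇒ Q>K, reverse
Step 1:
                    D           C           E
  Initial       5.227     0.07779       1.755
  Change       0.5739       1.722      -1.722
  Equil         5.801       1.799     0.03343
  solve Keq expr → x = -0.5739; check Q = 1.1060e-06
Then remove 1 M of D.
Step 2:
                    D           C           E
  Initial       4.801       1.799     0.03343
  Change   6.6905e-04    0.002007   -0.002007
  Equil         4.802       1.801     0.03143
  solve Keq expr → x = -6.6905e-04; check Q = 1.1060e-06

[C]_eq = 1.801 M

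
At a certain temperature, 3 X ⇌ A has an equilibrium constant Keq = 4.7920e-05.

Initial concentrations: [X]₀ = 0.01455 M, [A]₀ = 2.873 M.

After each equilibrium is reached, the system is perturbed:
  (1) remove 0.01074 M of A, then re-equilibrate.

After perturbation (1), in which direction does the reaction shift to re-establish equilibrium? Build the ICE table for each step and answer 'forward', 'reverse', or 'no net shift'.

Q₀ = 9.3271e+05 vs Keq = 4.7920e-05 ⇒ Q>K, reverse
Step 1:
                    X           A
  init        0.01455       2.873
  Δ             8.529      -2.843
  eq            8.544     0.02989
  solve Keq expr → x = -2.843; check Q = 4.7920e-05
Then remove 0.01074 M of A.
Step 2:
                    X           A
  init          8.544     0.01915
  Δ          -0.03124     0.01041
  eq            8.513     0.02956
  solve Keq expr → x = 0.01041; check Q = 4.7920e-05

Direction: forward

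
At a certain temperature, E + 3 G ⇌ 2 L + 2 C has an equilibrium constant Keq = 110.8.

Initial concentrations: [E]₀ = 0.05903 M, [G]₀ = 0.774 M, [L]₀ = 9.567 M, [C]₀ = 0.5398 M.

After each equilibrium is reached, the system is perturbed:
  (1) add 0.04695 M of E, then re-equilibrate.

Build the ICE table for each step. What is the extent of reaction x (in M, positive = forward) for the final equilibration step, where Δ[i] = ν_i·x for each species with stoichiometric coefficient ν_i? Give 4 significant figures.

x = 0.01213 M

Q₀ = 974.4 vs Keq = 110.8 ⇒ Q>K, reverse
Step 1:
                    E           G           L           C
  init        0.05903       0.774       9.567      0.5398
  Δ           0.07154      0.2146     -0.1431     -0.1431
  eq           0.1306      0.9886       9.424      0.3967
  solve Keq expr → x = -0.07154; check Q = 110.8
Then add 0.04695 M of E.
Step 2:
                    E           G           L           C
  init         0.1775      0.9886       9.424      0.3967
  Δ          -0.01213    -0.03639     0.02426     0.02426
  eq           0.1654      0.9522       9.448       0.421
  solve Keq expr → x = 0.01213; check Q = 110.8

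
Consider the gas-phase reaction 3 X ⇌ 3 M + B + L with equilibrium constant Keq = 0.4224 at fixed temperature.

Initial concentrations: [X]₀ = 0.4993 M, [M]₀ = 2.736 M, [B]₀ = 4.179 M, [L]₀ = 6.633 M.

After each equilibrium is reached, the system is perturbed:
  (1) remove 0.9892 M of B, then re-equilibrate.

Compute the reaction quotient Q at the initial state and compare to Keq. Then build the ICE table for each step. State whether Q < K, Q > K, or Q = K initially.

Q₀ = 4561 vs Keq = 0.4224 ⇒ Q>K, reverse
Step 1:
                    X           M           B           L
  I            0.4993       2.736       4.179       6.633
  C             2.043      -2.043     -0.6809     -0.6809
  E             2.542      0.6933       3.498       5.952
  solve Keq expr → x = -0.6809; check Q = 0.4224
Then remove 0.9892 M of B.
Step 2:
                    X           M           B           L
  I             2.542      0.6933       2.509       5.952
  C          -0.06008     0.06008     0.02003     0.02003
  E             2.482      0.7534       2.529       5.972
  solve Keq expr → x = 0.02003; check Q = 0.4224

Q₀ = 4561; Q > K (proceeds reverse)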